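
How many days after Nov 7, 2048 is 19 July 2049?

Nov 7, 2048 → Dec 7, 2048: 30 days (November has 30).
Dec 7, 2048 → Jan 7, 2049: 31 days (December has 31).
Jan 7, 2049 → Feb 7, 2049: 31 days (January has 31).
Feb 7, 2049 → Mar 7, 2049: 28 days (February has 28).
Mar 7, 2049 → Apr 7, 2049: 31 days (March has 31).
Apr 7, 2049 → May 7, 2049: 30 days (April has 30).
May 7, 2049 → Jun 7, 2049: 31 days (May has 31).
Jun 7, 2049 → Jul 7, 2049: 30 days (June has 30).
Jul 7, 2049 → Jul 19, 2049: 12 days.
Total: 254 days.

254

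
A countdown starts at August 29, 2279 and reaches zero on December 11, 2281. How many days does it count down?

Aug 29, 2279 → Aug 29, 2280: 366 days (Feb 29, 2280 is in that span).
Aug 29, 2280 → Aug 29, 2281: 365 days.
Aug 29, 2281 → Sep 29, 2281: 31 days (August has 31).
Sep 29, 2281 → Oct 29, 2281: 30 days (September has 30).
Oct 29, 2281 → Nov 29, 2281: 31 days (October has 31).
Nov 29, 2281 → Dec 11, 2281: 12 days.
Total: 835 days.

835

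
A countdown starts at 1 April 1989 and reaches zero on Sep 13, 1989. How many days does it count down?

165

Apr 1, 1989 → May 1, 1989: 30 days (April has 30).
May 1, 1989 → Jun 1, 1989: 31 days (May has 31).
Jun 1, 1989 → Jul 1, 1989: 30 days (June has 30).
Jul 1, 1989 → Aug 1, 1989: 31 days (July has 31).
Aug 1, 1989 → Sep 1, 1989: 31 days (August has 31).
Sep 1, 1989 → Sep 13, 1989: 12 days.
Total: 165 days.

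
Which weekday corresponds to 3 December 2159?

Doomsday rule: the anchor day for the 2100s is Sunday. For year 59: 59÷12 = 4 r 11, and 11÷4 = 2, so 4+11+2 = 17.
Sunday + 17 ≡ Wednesday — that's 2159's doomsday.
In December the doomsday date is Dec 12.
Dec 3 is 9 days before Dec 12; 9 mod 7 = 2, so Wednesday − 2 = Monday.

Monday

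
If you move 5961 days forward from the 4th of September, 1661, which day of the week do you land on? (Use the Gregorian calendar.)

Thursday

Sep 4, 1661 is a Sunday.
5961 mod 7 = 4, so 5961 days after a Sunday is Sunday + 4 = Thursday.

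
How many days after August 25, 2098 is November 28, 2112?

5208

Aug 25, 2098 → Aug 25, 2099: 365 days.
Aug 25, 2099 → Aug 25, 2100: 365 days.
Aug 25, 2100 → Aug 25, 2101: 365 days.
Aug 25, 2101 → Aug 25, 2102: 365 days.
Aug 25, 2102 → Aug 25, 2103: 365 days.
Aug 25, 2103 → Aug 25, 2104: 366 days (Feb 29, 2104 is in that span).
Aug 25, 2104 → Aug 25, 2105: 365 days.
Aug 25, 2105 → Aug 25, 2106: 365 days.
Aug 25, 2106 → Aug 25, 2107: 365 days.
Aug 25, 2107 → Aug 25, 2108: 366 days (Feb 29, 2108 is in that span).
Aug 25, 2108 → Aug 25, 2109: 365 days.
Aug 25, 2109 → Aug 25, 2110: 365 days.
Aug 25, 2110 → Aug 25, 2111: 365 days.
Aug 25, 2111 → Aug 25, 2112: 366 days (Feb 29, 2112 is in that span).
Aug 25, 2112 → Sep 25, 2112: 31 days (August has 31).
Sep 25, 2112 → Oct 25, 2112: 30 days (September has 30).
Oct 25, 2112 → Nov 25, 2112: 31 days (October has 31).
Nov 25, 2112 → Nov 28, 2112: 3 days.
Total: 5208 days.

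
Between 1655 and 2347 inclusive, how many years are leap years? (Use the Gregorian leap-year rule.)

Multiples of 4 in [1655,2347]: 173.
Of those, multiples of 100: 7 (not leap unless ÷400).
Multiples of 400: 1.
Leap years = 173 − 7 + 1 = 167.

167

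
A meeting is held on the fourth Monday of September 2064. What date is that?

September 22, 2064

September 1, 2064 is a Monday.
The first Monday is therefore September 1 (same day).
The fourth Monday is 1 + 3×7 = September 22.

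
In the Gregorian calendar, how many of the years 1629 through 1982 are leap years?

Multiples of 4 in [1629,1982]: 88.
Of those, multiples of 100: 3 (not leap unless ÷400).
Multiples of 400: 0.
Leap years = 88 − 3 + 0 = 85.

85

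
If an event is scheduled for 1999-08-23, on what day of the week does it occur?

Doomsday rule: the anchor day for the 1900s is Wednesday. For year 99: 99÷12 = 8 r 3, and 3÷4 = 0, so 8+3+0 = 11.
Wednesday + 11 ≡ Sunday — that's 1999's doomsday.
In August the doomsday date is Aug 8.
Aug 23 is 15 days after Aug 8; 15 mod 7 = 1, so Sunday + 1 = Monday.

Monday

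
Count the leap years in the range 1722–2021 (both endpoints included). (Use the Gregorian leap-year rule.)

Multiples of 4 in [1722,2021]: 75.
Of those, multiples of 100: 3 (not leap unless ÷400).
Multiples of 400: 1.
Leap years = 75 − 3 + 1 = 73.

73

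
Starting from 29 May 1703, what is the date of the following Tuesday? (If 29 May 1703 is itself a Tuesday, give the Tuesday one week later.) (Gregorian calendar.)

June 5, 1703

May 29, 1703 is a Tuesday.
From Tuesday to the next Tuesday is 7 days.
May 29, 1703 + 7 = Jun 5, 1703.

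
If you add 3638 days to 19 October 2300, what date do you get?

+365 (one year) → Oct 19, 2301 (3273 left).
+365 (one year) → Oct 19, 2302 (2908 left).
+365 (one year) → Oct 19, 2303 (2543 left).
+366 (one year; includes Feb 29, 2304) → Oct 19, 2304 (2177 left).
+365 (one year) → Oct 19, 2305 (1812 left).
+365 (one year) → Oct 19, 2306 (1447 left).
+365 (one year) → Oct 19, 2307 (1082 left).
+366 (one year; includes Feb 29, 2308) → Oct 19, 2308 (716 left).
+365 (one year) → Oct 19, 2309 (351 left).
Oct has 31 days: +13 → Nov 1, 2309 (338 left).
Nov has 30 days: +30 → Dec 1, 2309 (308 left).
Dec has 31 days: +31 → Jan 1, 2310 (277 left).
Jan has 31 days: +31 → Feb 1, 2310 (246 left).
Feb has 28 days: +28 → Mar 1, 2310 (218 left).
Mar has 31 days: +31 → Apr 1, 2310 (187 left).
Apr has 30 days: +30 → May 1, 2310 (157 left).
May has 31 days: +31 → Jun 1, 2310 (126 left).
Jun has 30 days: +30 → Jul 1, 2310 (96 left).
Jul has 31 days: +31 → Aug 1, 2310 (65 left).
Aug has 31 days: +31 → Sep 1, 2310 (34 left).
Sep has 30 days: +30 → Oct 1, 2310 (4 left).
+4 → Oct 5, 2310.

October 5, 2310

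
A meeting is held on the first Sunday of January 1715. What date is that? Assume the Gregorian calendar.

January 1, 1715 is a Tuesday.
The first Sunday is therefore January 6 (5 days later).

January 6, 1715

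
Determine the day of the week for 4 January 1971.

Doomsday rule: the anchor day for the 1900s is Wednesday. For year 71: 71÷12 = 5 r 11, and 11÷4 = 2, so 5+11+2 = 18.
Wednesday + 18 ≡ Sunday — that's 1971's doomsday.
In January the doomsday date is Jan 3 (1971 is not a leap year).
Jan 4 is 1 day after Jan 3; 1 mod 7 = 1, so Sunday + 1 = Monday.

Monday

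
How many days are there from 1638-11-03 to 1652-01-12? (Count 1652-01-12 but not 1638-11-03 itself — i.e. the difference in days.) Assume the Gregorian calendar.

4818

Nov 3, 1638 → Nov 3, 1639: 365 days.
Nov 3, 1639 → Nov 3, 1640: 366 days (Feb 29, 1640 is in that span).
Nov 3, 1640 → Nov 3, 1641: 365 days.
Nov 3, 1641 → Nov 3, 1642: 365 days.
Nov 3, 1642 → Nov 3, 1643: 365 days.
Nov 3, 1643 → Nov 3, 1644: 366 days (Feb 29, 1644 is in that span).
Nov 3, 1644 → Nov 3, 1645: 365 days.
Nov 3, 1645 → Nov 3, 1646: 365 days.
Nov 3, 1646 → Nov 3, 1647: 365 days.
Nov 3, 1647 → Nov 3, 1648: 366 days (Feb 29, 1648 is in that span).
Nov 3, 1648 → Nov 3, 1649: 365 days.
Nov 3, 1649 → Nov 3, 1650: 365 days.
Nov 3, 1650 → Nov 3, 1651: 365 days.
Nov 3, 1651 → Dec 3, 1651: 30 days (November has 30).
Dec 3, 1651 → Jan 3, 1652: 31 days (December has 31).
Jan 3, 1652 → Jan 12, 1652: 9 days.
Total: 4818 days.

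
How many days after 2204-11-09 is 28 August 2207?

Nov 9, 2204 → Nov 9, 2205: 365 days.
Nov 9, 2205 → Nov 9, 2206: 365 days.
Nov 9, 2206 → Dec 9, 2206: 30 days (November has 30).
Dec 9, 2206 → Jan 9, 2207: 31 days (December has 31).
Jan 9, 2207 → Feb 9, 2207: 31 days (January has 31).
Feb 9, 2207 → Mar 9, 2207: 28 days (February has 28).
Mar 9, 2207 → Apr 9, 2207: 31 days (March has 31).
Apr 9, 2207 → May 9, 2207: 30 days (April has 30).
May 9, 2207 → Jun 9, 2207: 31 days (May has 31).
Jun 9, 2207 → Jul 9, 2207: 30 days (June has 30).
Jul 9, 2207 → Aug 9, 2207: 31 days (July has 31).
Aug 9, 2207 → Aug 28, 2207: 19 days.
Total: 1022 days.

1022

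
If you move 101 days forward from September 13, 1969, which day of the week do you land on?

Tuesday

First find the weekday of Sep 13, 1969. Doomsday rule: the anchor day for the 1900s is Wednesday. For year 69: 69÷12 = 5 r 9, and 9÷4 = 2, so 5+9+2 = 16.
Wednesday + 16 ≡ Friday — that's 1969's doomsday.
In September the doomsday date is Sep 5.
Sep 13 is 8 days after Sep 5; 8 mod 7 = 1, so Friday + 1 = Saturday.
101 mod 7 = 3, so 101 days after a Saturday is Saturday + 3 = Tuesday.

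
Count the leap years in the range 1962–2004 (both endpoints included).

Multiples of 4 in [1962,2004]: 11.
Of those, multiples of 100: 1 (not leap unless ÷400).
Multiples of 400: 1.
Leap years = 11 − 1 + 1 = 11.

11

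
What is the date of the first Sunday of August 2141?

August 6, 2141

August 1, 2141 is a Tuesday.
The first Sunday is therefore August 6 (5 days later).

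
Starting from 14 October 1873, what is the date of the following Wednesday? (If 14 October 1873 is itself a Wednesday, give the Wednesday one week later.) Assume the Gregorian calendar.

October 15, 1873

Oct 14, 1873 is a Tuesday.
From Tuesday to the next Wednesday is 1 day.
Oct 14, 1873 + 1 = Oct 15, 1873.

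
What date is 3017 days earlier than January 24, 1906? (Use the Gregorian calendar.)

October 20, 1897

−365 (one year) → Jan 24, 1905 (2652 left).
−366 (one year; includes Feb 29, 1904) → Jan 24, 1904 (2286 left).
−365 (one year) → Jan 24, 1903 (1921 left).
−365 (one year) → Jan 24, 1902 (1556 left).
−365 (one year) → Jan 24, 1901 (1191 left).
−365 (one year) → Jan 24, 1900 (826 left).
−365 (one year) → Jan 24, 1899 (461 left).
−365 (one year) → Jan 24, 1898 (96 left).
−24 → Dec 31, 1897 (end of Dec, 31 days; 72 left).
−31 → Nov 30, 1897 (end of Nov, 30 days; 41 left).
−30 → Oct 31, 1897 (end of Oct, 31 days; 11 left).
−11 → Oct 20, 1897.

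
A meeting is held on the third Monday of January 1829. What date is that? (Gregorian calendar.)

January 1, 1829 is a Thursday.
The first Monday is therefore January 5 (4 days later).
The third Monday is 5 + 2×7 = January 19.

January 19, 1829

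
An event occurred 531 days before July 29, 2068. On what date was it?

−366 (one year; includes Feb 29, 2068) → Jul 29, 2067 (165 left).
−29 → Jun 30, 2067 (end of Jun, 30 days; 136 left).
−30 → May 31, 2067 (end of May, 31 days; 106 left).
−31 → Apr 30, 2067 (end of Apr, 30 days; 75 left).
−30 → Mar 31, 2067 (end of Mar, 31 days; 45 left).
−31 → Feb 28, 2067 (end of Feb, 28 days; 14 left).
−14 → Feb 14, 2067.

February 14, 2067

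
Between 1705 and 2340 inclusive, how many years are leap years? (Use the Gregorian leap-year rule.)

Multiples of 4 in [1705,2340]: 159.
Of those, multiples of 100: 6 (not leap unless ÷400).
Multiples of 400: 1.
Leap years = 159 − 6 + 1 = 154.

154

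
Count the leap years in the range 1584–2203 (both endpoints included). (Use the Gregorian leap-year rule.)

Multiples of 4 in [1584,2203]: 155.
Of those, multiples of 100: 7 (not leap unless ÷400).
Multiples of 400: 2.
Leap years = 155 − 7 + 2 = 150.

150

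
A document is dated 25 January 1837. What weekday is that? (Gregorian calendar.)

Wednesday

Doomsday rule: the anchor day for the 1800s is Friday. For year 37: 37÷12 = 3 r 1, and 1÷4 = 0, so 3+1+0 = 4.
Friday + 4 ≡ Tuesday — that's 1837's doomsday.
In January the doomsday date is Jan 3 (1837 is not a leap year).
Jan 25 is 22 days after Jan 3; 22 mod 7 = 1, so Tuesday + 1 = Wednesday.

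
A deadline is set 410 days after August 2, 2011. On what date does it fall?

September 15, 2012

+366 (one year; includes Feb 29, 2012) → Aug 2, 2012 (44 left).
Aug has 31 days: +30 → Sep 1, 2012 (14 left).
+14 → Sep 15, 2012.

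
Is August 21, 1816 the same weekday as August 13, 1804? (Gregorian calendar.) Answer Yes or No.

From Aug 13, 1804 to Aug 21, 1816 is 4391 days.
4391 mod 7 = 2, so they are different weekdays.
(Aug 13, 1804 is a Monday; Aug 21, 1816 is a Wednesday.)

No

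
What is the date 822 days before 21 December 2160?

September 21, 2158

−366 (one year; includes Feb 29, 2160) → Dec 21, 2159 (456 left).
−365 (one year) → Dec 21, 2158 (91 left).
−21 → Nov 30, 2158 (end of Nov, 30 days; 70 left).
−30 → Oct 31, 2158 (end of Oct, 31 days; 40 left).
−31 → Sep 30, 2158 (end of Sep, 30 days; 9 left).
−9 → Sep 21, 2158.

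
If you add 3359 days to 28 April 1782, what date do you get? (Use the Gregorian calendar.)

July 9, 1791

+365 (one year) → Apr 28, 1783 (2994 left).
+366 (one year; includes Feb 29, 1784) → Apr 28, 1784 (2628 left).
+365 (one year) → Apr 28, 1785 (2263 left).
+365 (one year) → Apr 28, 1786 (1898 left).
+365 (one year) → Apr 28, 1787 (1533 left).
+366 (one year; includes Feb 29, 1788) → Apr 28, 1788 (1167 left).
+365 (one year) → Apr 28, 1789 (802 left).
+365 (one year) → Apr 28, 1790 (437 left).
+365 (one year) → Apr 28, 1791 (72 left).
Apr has 30 days: +3 → May 1, 1791 (69 left).
May has 31 days: +31 → Jun 1, 1791 (38 left).
Jun has 30 days: +30 → Jul 1, 1791 (8 left).
+8 → Jul 9, 1791.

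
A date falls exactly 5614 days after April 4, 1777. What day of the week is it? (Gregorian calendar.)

Apr 4, 1777 is a Friday.
5614 mod 7 = 0, so 5614 days after a Friday is Friday + 0 = Friday.

Friday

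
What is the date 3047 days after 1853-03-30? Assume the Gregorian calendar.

August 2, 1861

+365 (one year) → Mar 30, 1854 (2682 left).
+365 (one year) → Mar 30, 1855 (2317 left).
+366 (one year; includes Feb 29, 1856) → Mar 30, 1856 (1951 left).
+365 (one year) → Mar 30, 1857 (1586 left).
+365 (one year) → Mar 30, 1858 (1221 left).
+365 (one year) → Mar 30, 1859 (856 left).
+366 (one year; includes Feb 29, 1860) → Mar 30, 1860 (490 left).
+365 (one year) → Mar 30, 1861 (125 left).
Mar has 31 days: +2 → Apr 1, 1861 (123 left).
Apr has 30 days: +30 → May 1, 1861 (93 left).
May has 31 days: +31 → Jun 1, 1861 (62 left).
Jun has 30 days: +30 → Jul 1, 1861 (32 left).
Jul has 31 days: +31 → Aug 1, 1861 (1 left).
+1 → Aug 2, 1861.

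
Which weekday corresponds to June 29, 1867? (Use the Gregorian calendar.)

Saturday

Doomsday rule: the anchor day for the 1800s is Friday. For year 67: 67÷12 = 5 r 7, and 7÷4 = 1, so 5+7+1 = 13.
Friday + 13 ≡ Thursday — that's 1867's doomsday.
In June the doomsday date is Jun 6.
Jun 29 is 23 days after Jun 6; 23 mod 7 = 2, so Thursday + 2 = Saturday.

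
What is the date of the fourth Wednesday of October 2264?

October 26, 2264

October 1, 2264 is a Saturday.
The first Wednesday is therefore October 5 (4 days later).
The fourth Wednesday is 5 + 3×7 = October 26.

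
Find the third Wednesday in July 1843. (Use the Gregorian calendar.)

July 1, 1843 is a Saturday.
The first Wednesday is therefore July 5 (4 days later).
The third Wednesday is 5 + 2×7 = July 19.

July 19, 1843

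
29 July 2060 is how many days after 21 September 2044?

Sep 21, 2044 → Sep 21, 2045: 365 days.
Sep 21, 2045 → Sep 21, 2046: 365 days.
Sep 21, 2046 → Sep 21, 2047: 365 days.
Sep 21, 2047 → Sep 21, 2048: 366 days (Feb 29, 2048 is in that span).
Sep 21, 2048 → Sep 21, 2049: 365 days.
Sep 21, 2049 → Sep 21, 2050: 365 days.
Sep 21, 2050 → Sep 21, 2051: 365 days.
Sep 21, 2051 → Sep 21, 2052: 366 days (Feb 29, 2052 is in that span).
Sep 21, 2052 → Sep 21, 2053: 365 days.
Sep 21, 2053 → Sep 21, 2054: 365 days.
Sep 21, 2054 → Sep 21, 2055: 365 days.
Sep 21, 2055 → Sep 21, 2056: 366 days (Feb 29, 2056 is in that span).
Sep 21, 2056 → Sep 21, 2057: 365 days.
Sep 21, 2057 → Sep 21, 2058: 365 days.
Sep 21, 2058 → Sep 21, 2059: 365 days.
Sep 21, 2059 → Oct 21, 2059: 30 days (September has 30).
Oct 21, 2059 → Nov 21, 2059: 31 days (October has 31).
Nov 21, 2059 → Dec 21, 2059: 30 days (November has 30).
Dec 21, 2059 → Jan 21, 2060: 31 days (December has 31).
Jan 21, 2060 → Feb 21, 2060: 31 days (January has 31).
Feb 21, 2060 → Mar 21, 2060: 29 days (February has 29).
Mar 21, 2060 → Apr 21, 2060: 31 days (March has 31).
Apr 21, 2060 → May 21, 2060: 30 days (April has 30).
May 21, 2060 → Jun 21, 2060: 31 days (May has 31).
Jun 21, 2060 → Jul 21, 2060: 30 days (June has 30).
Jul 21, 2060 → Jul 29, 2060: 8 days.
Total: 5790 days.

5790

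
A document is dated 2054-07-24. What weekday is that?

Friday

Doomsday rule: the anchor day for the 2000s is Tuesday. For year 54: 54÷12 = 4 r 6, and 6÷4 = 1, so 4+6+1 = 11.
Tuesday + 11 ≡ Saturday — that's 2054's doomsday.
In July the doomsday date is Jul 11.
Jul 24 is 13 days after Jul 11; 13 mod 7 = 6, so Saturday + 6 = Friday.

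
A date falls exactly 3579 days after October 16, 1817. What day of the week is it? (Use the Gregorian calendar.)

Saturday

First find the weekday of Oct 16, 1817. Doomsday rule: the anchor day for the 1800s is Friday. For year 17: 17÷12 = 1 r 5, and 5÷4 = 1, so 1+5+1 = 7.
Friday + 7 ≡ Friday — that's 1817's doomsday.
In October the doomsday date is Oct 10.
Oct 16 is 6 days after Oct 10; 6 mod 7 = 6, so Friday + 6 = Thursday.
3579 mod 7 = 2, so 3579 days after a Thursday is Thursday + 2 = Saturday.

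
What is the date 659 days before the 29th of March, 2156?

June 9, 2154

−366 (one year; includes Feb 29, 2156) → Mar 29, 2155 (293 left).
−29 → Feb 28, 2155 (end of Feb, 28 days; 264 left).
−28 → Jan 31, 2155 (end of Jan, 31 days; 236 left).
−31 → Dec 31, 2154 (end of Dec, 31 days; 205 left).
−31 → Nov 30, 2154 (end of Nov, 30 days; 174 left).
−30 → Oct 31, 2154 (end of Oct, 31 days; 144 left).
−31 → Sep 30, 2154 (end of Sep, 30 days; 113 left).
−30 → Aug 31, 2154 (end of Aug, 31 days; 83 left).
−31 → Jul 31, 2154 (end of Jul, 31 days; 52 left).
−31 → Jun 30, 2154 (end of Jun, 30 days; 21 left).
−21 → Jun 9, 2154.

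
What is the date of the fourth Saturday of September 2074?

September 1, 2074 is a Saturday.
The first Saturday is therefore September 1 (same day).
The fourth Saturday is 1 + 3×7 = September 22.

September 22, 2074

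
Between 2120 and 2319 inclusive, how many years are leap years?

Multiples of 4 in [2120,2319]: 50.
Of those, multiples of 100: 2 (not leap unless ÷400).
Multiples of 400: 0.
Leap years = 50 − 2 + 0 = 48.

48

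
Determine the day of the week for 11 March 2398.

Wednesday

Doomsday rule: the anchor day for the 2300s is Wednesday. For year 98: 98÷12 = 8 r 2, and 2÷4 = 0, so 8+2+0 = 10.
Wednesday + 10 ≡ Saturday — that's 2398's doomsday.
In March the doomsday date is Mar 14.
Mar 11 is 3 days before Mar 14; 3 mod 7 = 3, so Saturday − 3 = Wednesday.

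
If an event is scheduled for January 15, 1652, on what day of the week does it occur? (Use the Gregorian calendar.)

Monday

Doomsday rule: the anchor day for the 1600s is Tuesday. For year 52: 52÷12 = 4 r 4, and 4÷4 = 1, so 4+4+1 = 9.
Tuesday + 9 ≡ Thursday — that's 1652's doomsday.
In January the doomsday date is Jan 4 (1652 is a leap year (divisible by 4)).
Jan 15 is 11 days after Jan 4; 11 mod 7 = 4, so Thursday + 4 = Monday.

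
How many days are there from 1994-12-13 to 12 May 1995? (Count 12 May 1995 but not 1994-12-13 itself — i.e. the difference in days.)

Dec 13, 1994 → Jan 13, 1995: 31 days (December has 31).
Jan 13, 1995 → Feb 13, 1995: 31 days (January has 31).
Feb 13, 1995 → Mar 13, 1995: 28 days (February has 28).
Mar 13, 1995 → Apr 13, 1995: 31 days (March has 31).
Apr 13, 1995 → May 12, 1995: 29 days.
Total: 150 days.

150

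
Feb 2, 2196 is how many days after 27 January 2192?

1467

Jan 27, 2192 → Jan 27, 2193: 366 days (Feb 29, 2192 is in that span).
Jan 27, 2193 → Jan 27, 2194: 365 days.
Jan 27, 2194 → Jan 27, 2195: 365 days.
Jan 27, 2195 → Feb 27, 2195: 31 days (January has 31).
Feb 27, 2195 → Mar 27, 2195: 28 days (February has 28).
Mar 27, 2195 → Apr 27, 2195: 31 days (March has 31).
Apr 27, 2195 → May 27, 2195: 30 days (April has 30).
May 27, 2195 → Jun 27, 2195: 31 days (May has 31).
Jun 27, 2195 → Jul 27, 2195: 30 days (June has 30).
Jul 27, 2195 → Aug 27, 2195: 31 days (July has 31).
Aug 27, 2195 → Sep 27, 2195: 31 days (August has 31).
Sep 27, 2195 → Oct 27, 2195: 30 days (September has 30).
Oct 27, 2195 → Nov 27, 2195: 31 days (October has 31).
Nov 27, 2195 → Dec 27, 2195: 30 days (November has 30).
Dec 27, 2195 → Jan 27, 2196: 31 days (December has 31).
Jan 27, 2196 → Feb 2, 2196: 6 days.
Total: 1467 days.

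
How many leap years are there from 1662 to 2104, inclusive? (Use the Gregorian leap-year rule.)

107

Multiples of 4 in [1662,2104]: 111.
Of those, multiples of 100: 5 (not leap unless ÷400).
Multiples of 400: 1.
Leap years = 111 − 5 + 1 = 107.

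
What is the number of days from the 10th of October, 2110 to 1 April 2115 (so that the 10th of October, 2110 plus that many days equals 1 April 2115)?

Oct 10, 2110 → Oct 10, 2111: 365 days.
Oct 10, 2111 → Oct 10, 2112: 366 days (Feb 29, 2112 is in that span).
Oct 10, 2112 → Oct 10, 2113: 365 days.
Oct 10, 2113 → Oct 10, 2114: 365 days.
Oct 10, 2114 → Nov 10, 2114: 31 days (October has 31).
Nov 10, 2114 → Dec 10, 2114: 30 days (November has 30).
Dec 10, 2114 → Jan 10, 2115: 31 days (December has 31).
Jan 10, 2115 → Feb 10, 2115: 31 days (January has 31).
Feb 10, 2115 → Mar 10, 2115: 28 days (February has 28).
Mar 10, 2115 → Apr 1, 2115: 22 days.
Total: 1634 days.

1634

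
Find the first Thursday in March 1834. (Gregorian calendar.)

March 1, 1834 is a Saturday.
The first Thursday is therefore March 6 (5 days later).

March 6, 1834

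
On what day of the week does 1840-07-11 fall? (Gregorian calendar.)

Doomsday rule: the anchor day for the 1800s is Friday. For year 40: 40÷12 = 3 r 4, and 4÷4 = 1, so 3+4+1 = 8.
Friday + 8 ≡ Saturday — that's 1840's doomsday.
In July the doomsday date is Jul 11.
Jul 11 is the doomsday itself: Saturday.

Saturday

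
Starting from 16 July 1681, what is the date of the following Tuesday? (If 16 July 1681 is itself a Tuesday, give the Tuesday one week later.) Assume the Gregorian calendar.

Jul 16, 1681 is a Wednesday.
From Wednesday to the next Tuesday is 6 days.
Jul 16, 1681 + 6 = Jul 22, 1681.

July 22, 1681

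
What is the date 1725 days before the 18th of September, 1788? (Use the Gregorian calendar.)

−366 (one year; includes Feb 29, 1788) → Sep 18, 1787 (1359 left).
−365 (one year) → Sep 18, 1786 (994 left).
−365 (one year) → Sep 18, 1785 (629 left).
−365 (one year) → Sep 18, 1784 (264 left).
−18 → Aug 31, 1784 (end of Aug, 31 days; 246 left).
−31 → Jul 31, 1784 (end of Jul, 31 days; 215 left).
−31 → Jun 30, 1784 (end of Jun, 30 days; 184 left).
−30 → May 31, 1784 (end of May, 31 days; 154 left).
−31 → Apr 30, 1784 (end of Apr, 30 days; 123 left).
−30 → Mar 31, 1784 (end of Mar, 31 days; 93 left).
−31 → Feb 29, 1784 (end of Feb, 29 days; 62 left).
−29 → Jan 31, 1784 (end of Jan, 31 days; 33 left).
−31 → Dec 31, 1783 (end of Dec, 31 days; 2 left).
−2 → Dec 29, 1783.

December 29, 1783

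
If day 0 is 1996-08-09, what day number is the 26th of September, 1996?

48

Aug 9, 1996 → Sep 9, 1996: 31 days (August has 31).
Sep 9, 1996 → Sep 26, 1996: 17 days.
Total: 48 days.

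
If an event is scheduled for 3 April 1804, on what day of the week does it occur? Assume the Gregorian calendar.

Tuesday

Doomsday rule: the anchor day for the 1800s is Friday. For year 04: 4÷12 = 0 r 4, and 4÷4 = 1, so 0+4+1 = 5.
Friday + 5 ≡ Wednesday — that's 1804's doomsday.
In April the doomsday date is Apr 4.
Apr 3 is 1 day before Apr 4; 1 mod 7 = 1, so Wednesday − 1 = Tuesday.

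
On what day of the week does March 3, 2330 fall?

Monday

Doomsday rule: the anchor day for the 2300s is Wednesday. For year 30: 30÷12 = 2 r 6, and 6÷4 = 1, so 2+6+1 = 9.
Wednesday + 9 ≡ Friday — that's 2330's doomsday.
In March the doomsday date is Mar 14.
Mar 3 is 11 days before Mar 14; 11 mod 7 = 4, so Friday − 4 = Monday.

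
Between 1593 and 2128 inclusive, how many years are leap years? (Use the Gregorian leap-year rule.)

Multiples of 4 in [1593,2128]: 134.
Of those, multiples of 100: 6 (not leap unless ÷400).
Multiples of 400: 2.
Leap years = 134 − 6 + 2 = 130.

130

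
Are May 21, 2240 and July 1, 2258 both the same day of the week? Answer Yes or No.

From May 21, 2240 to Jul 1, 2258 is 6615 days.
6615 mod 7 = 0, so they are the same weekday.
(May 21, 2240 is a Thursday; Jul 1, 2258 is a Thursday.)

Yes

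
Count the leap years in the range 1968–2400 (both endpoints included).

106

Multiples of 4 in [1968,2400]: 109.
Of those, multiples of 100: 5 (not leap unless ÷400).
Multiples of 400: 2.
Leap years = 109 − 5 + 2 = 106.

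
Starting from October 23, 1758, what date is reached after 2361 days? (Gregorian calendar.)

April 10, 1765

+365 (one year) → Oct 23, 1759 (1996 left).
+366 (one year; includes Feb 29, 1760) → Oct 23, 1760 (1630 left).
+365 (one year) → Oct 23, 1761 (1265 left).
+365 (one year) → Oct 23, 1762 (900 left).
+365 (one year) → Oct 23, 1763 (535 left).
+366 (one year; includes Feb 29, 1764) → Oct 23, 1764 (169 left).
Oct has 31 days: +9 → Nov 1, 1764 (160 left).
Nov has 30 days: +30 → Dec 1, 1764 (130 left).
Dec has 31 days: +31 → Jan 1, 1765 (99 left).
Jan has 31 days: +31 → Feb 1, 1765 (68 left).
Feb has 28 days: +28 → Mar 1, 1765 (40 left).
Mar has 31 days: +31 → Apr 1, 1765 (9 left).
+9 → Apr 10, 1765.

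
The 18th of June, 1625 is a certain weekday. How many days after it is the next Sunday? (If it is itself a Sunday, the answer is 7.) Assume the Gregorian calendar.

Jun 18, 1625 is a Wednesday.
From Wednesday to the next Sunday is 4 days.

4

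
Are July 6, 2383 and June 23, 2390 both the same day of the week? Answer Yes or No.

No

From Jul 6, 2383 to Jun 23, 2390 is 2544 days.
2544 mod 7 = 3, so they are different weekdays.
(Jul 6, 2383 is a Wednesday; Jun 23, 2390 is a Saturday.)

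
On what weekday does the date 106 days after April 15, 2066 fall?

First find the weekday of Apr 15, 2066. Doomsday rule: the anchor day for the 2000s is Tuesday. For year 66: 66÷12 = 5 r 6, and 6÷4 = 1, so 5+6+1 = 12.
Tuesday + 12 ≡ Sunday — that's 2066's doomsday.
In April the doomsday date is Apr 4.
Apr 15 is 11 days after Apr 4; 11 mod 7 = 4, so Sunday + 4 = Thursday.
106 mod 7 = 1, so 106 days after a Thursday is Thursday + 1 = Friday.

Friday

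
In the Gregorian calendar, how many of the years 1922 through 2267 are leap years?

84

Multiples of 4 in [1922,2267]: 86.
Of those, multiples of 100: 3 (not leap unless ÷400).
Multiples of 400: 1.
Leap years = 86 − 3 + 1 = 84.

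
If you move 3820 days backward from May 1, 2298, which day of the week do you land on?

Tuesday

May 1, 2298 is a Sunday.
3820 mod 7 = 5, so 3820 days before a Sunday is Sunday − 5 = Tuesday.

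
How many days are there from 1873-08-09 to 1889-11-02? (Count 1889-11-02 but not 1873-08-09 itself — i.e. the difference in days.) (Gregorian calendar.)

Aug 9, 1873 → Aug 9, 1874: 365 days.
Aug 9, 1874 → Aug 9, 1875: 365 days.
Aug 9, 1875 → Aug 9, 1876: 366 days (Feb 29, 1876 is in that span).
Aug 9, 1876 → Aug 9, 1877: 365 days.
Aug 9, 1877 → Aug 9, 1878: 365 days.
Aug 9, 1878 → Aug 9, 1879: 365 days.
Aug 9, 1879 → Aug 9, 1880: 366 days (Feb 29, 1880 is in that span).
Aug 9, 1880 → Aug 9, 1881: 365 days.
Aug 9, 1881 → Aug 9, 1882: 365 days.
Aug 9, 1882 → Aug 9, 1883: 365 days.
Aug 9, 1883 → Aug 9, 1884: 366 days (Feb 29, 1884 is in that span).
Aug 9, 1884 → Aug 9, 1885: 365 days.
Aug 9, 1885 → Aug 9, 1886: 365 days.
Aug 9, 1886 → Aug 9, 1887: 365 days.
Aug 9, 1887 → Aug 9, 1888: 366 days (Feb 29, 1888 is in that span).
Aug 9, 1888 → Aug 9, 1889: 365 days.
Aug 9, 1889 → Sep 9, 1889: 31 days (August has 31).
Sep 9, 1889 → Oct 9, 1889: 30 days (September has 30).
Oct 9, 1889 → Nov 2, 1889: 24 days.
Total: 5929 days.

5929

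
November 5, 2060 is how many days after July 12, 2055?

1943

Jul 12, 2055 → Jul 12, 2056: 366 days (Feb 29, 2056 is in that span).
Jul 12, 2056 → Jul 12, 2057: 365 days.
Jul 12, 2057 → Jul 12, 2058: 365 days.
Jul 12, 2058 → Jul 12, 2059: 365 days.
Jul 12, 2059 → Jul 12, 2060: 366 days (Feb 29, 2060 is in that span).
Jul 12, 2060 → Aug 12, 2060: 31 days (July has 31).
Aug 12, 2060 → Sep 12, 2060: 31 days (August has 31).
Sep 12, 2060 → Oct 12, 2060: 30 days (September has 30).
Oct 12, 2060 → Nov 5, 2060: 24 days.
Total: 1943 days.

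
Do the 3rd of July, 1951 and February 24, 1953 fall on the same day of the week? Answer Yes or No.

Yes

From Jul 3, 1951 to Feb 24, 1953 is 602 days.
602 mod 7 = 0, so they are the same weekday.
(Jul 3, 1951 is a Tuesday; Feb 24, 1953 is a Tuesday.)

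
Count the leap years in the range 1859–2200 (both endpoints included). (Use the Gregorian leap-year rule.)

Multiples of 4 in [1859,2200]: 86.
Of those, multiples of 100: 4 (not leap unless ÷400).
Multiples of 400: 1.
Leap years = 86 − 4 + 1 = 83.

83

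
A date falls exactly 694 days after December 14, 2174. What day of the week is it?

First find the weekday of Dec 14, 2174. Doomsday rule: the anchor day for the 2100s is Sunday. For year 74: 74÷12 = 6 r 2, and 2÷4 = 0, so 6+2+0 = 8.
Sunday + 8 ≡ Monday — that's 2174's doomsday.
In December the doomsday date is Dec 12.
Dec 14 is 2 days after Dec 12; 2 mod 7 = 2, so Monday + 2 = Wednesday.
694 mod 7 = 1, so 694 days after a Wednesday is Wednesday + 1 = Thursday.

Thursday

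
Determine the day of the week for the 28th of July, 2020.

Doomsday rule: the anchor day for the 2000s is Tuesday. For year 20: 20÷12 = 1 r 8, and 8÷4 = 2, so 1+8+2 = 11.
Tuesday + 11 ≡ Saturday — that's 2020's doomsday.
In July the doomsday date is Jul 11.
Jul 28 is 17 days after Jul 11; 17 mod 7 = 3, so Saturday + 3 = Tuesday.

Tuesday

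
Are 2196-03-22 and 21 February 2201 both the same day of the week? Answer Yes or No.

From Mar 22, 2196 to Feb 21, 2201 is 1796 days.
1796 mod 7 = 4, so they are different weekdays.
(Mar 22, 2196 is a Tuesday; Feb 21, 2201 is a Saturday.)

No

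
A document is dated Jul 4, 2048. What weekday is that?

Saturday

January 1, 2048 is a Wednesday.
Jan 1, 2048 → Feb 1, 2048: 31 days (January has 31).
Feb 1, 2048 → Mar 1, 2048: 29 days (February has 29).
Mar 1, 2048 → Apr 1, 2048: 31 days (March has 31).
Apr 1, 2048 → May 1, 2048: 30 days (April has 30).
May 1, 2048 → Jun 1, 2048: 31 days (May has 31).
Jun 1, 2048 → Jul 1, 2048: 30 days (June has 30).
Jul 1, 2048 → Jul 4, 2048: 3 days.
Total: 185 days.
185 mod 7 = 3, so Wednesday + 3 = Saturday.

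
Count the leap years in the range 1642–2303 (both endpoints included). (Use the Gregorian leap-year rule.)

159

Multiples of 4 in [1642,2303]: 165.
Of those, multiples of 100: 7 (not leap unless ÷400).
Multiples of 400: 1.
Leap years = 165 − 7 + 1 = 159.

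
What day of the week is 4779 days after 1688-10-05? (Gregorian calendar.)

Sunday

Oct 5, 1688 is a Tuesday.
4779 mod 7 = 5, so 4779 days after a Tuesday is Tuesday + 5 = Sunday.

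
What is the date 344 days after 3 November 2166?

Nov has 30 days: +28 → Dec 1, 2166 (316 left).
Dec has 31 days: +31 → Jan 1, 2167 (285 left).
Jan has 31 days: +31 → Feb 1, 2167 (254 left).
Feb has 28 days: +28 → Mar 1, 2167 (226 left).
Mar has 31 days: +31 → Apr 1, 2167 (195 left).
Apr has 30 days: +30 → May 1, 2167 (165 left).
May has 31 days: +31 → Jun 1, 2167 (134 left).
Jun has 30 days: +30 → Jul 1, 2167 (104 left).
Jul has 31 days: +31 → Aug 1, 2167 (73 left).
Aug has 31 days: +31 → Sep 1, 2167 (42 left).
Sep has 30 days: +30 → Oct 1, 2167 (12 left).
+12 → Oct 13, 2167.

October 13, 2167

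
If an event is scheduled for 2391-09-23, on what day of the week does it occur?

Monday

Doomsday rule: the anchor day for the 2300s is Wednesday. For year 91: 91÷12 = 7 r 7, and 7÷4 = 1, so 7+7+1 = 15.
Wednesday + 15 ≡ Thursday — that's 2391's doomsday.
In September the doomsday date is Sep 5.
Sep 23 is 18 days after Sep 5; 18 mod 7 = 4, so Thursday + 4 = Monday.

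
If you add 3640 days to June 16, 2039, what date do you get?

June 3, 2049

+366 (one year; includes Feb 29, 2040) → Jun 16, 2040 (3274 left).
+365 (one year) → Jun 16, 2041 (2909 left).
+365 (one year) → Jun 16, 2042 (2544 left).
+365 (one year) → Jun 16, 2043 (2179 left).
+366 (one year; includes Feb 29, 2044) → Jun 16, 2044 (1813 left).
+365 (one year) → Jun 16, 2045 (1448 left).
+365 (one year) → Jun 16, 2046 (1083 left).
+365 (one year) → Jun 16, 2047 (718 left).
+366 (one year; includes Feb 29, 2048) → Jun 16, 2048 (352 left).
Jun has 30 days: +15 → Jul 1, 2048 (337 left).
Jul has 31 days: +31 → Aug 1, 2048 (306 left).
Aug has 31 days: +31 → Sep 1, 2048 (275 left).
Sep has 30 days: +30 → Oct 1, 2048 (245 left).
Oct has 31 days: +31 → Nov 1, 2048 (214 left).
Nov has 30 days: +30 → Dec 1, 2048 (184 left).
Dec has 31 days: +31 → Jan 1, 2049 (153 left).
Jan has 31 days: +31 → Feb 1, 2049 (122 left).
Feb has 28 days: +28 → Mar 1, 2049 (94 left).
Mar has 31 days: +31 → Apr 1, 2049 (63 left).
Apr has 30 days: +30 → May 1, 2049 (33 left).
May has 31 days: +31 → Jun 1, 2049 (2 left).
+2 → Jun 3, 2049.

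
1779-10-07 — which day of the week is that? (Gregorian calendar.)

Doomsday rule: the anchor day for the 1700s is Sunday. For year 79: 79÷12 = 6 r 7, and 7÷4 = 1, so 6+7+1 = 14.
Sunday + 14 ≡ Sunday — that's 1779's doomsday.
In October the doomsday date is Oct 10.
Oct 7 is 3 days before Oct 10; 3 mod 7 = 3, so Sunday − 3 = Thursday.

Thursday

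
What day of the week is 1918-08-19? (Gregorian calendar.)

Doomsday rule: the anchor day for the 1900s is Wednesday. For year 18: 18÷12 = 1 r 6, and 6÷4 = 1, so 1+6+1 = 8.
Wednesday + 8 ≡ Thursday — that's 1918's doomsday.
In August the doomsday date is Aug 8.
Aug 19 is 11 days after Aug 8; 11 mod 7 = 4, so Thursday + 4 = Monday.

Monday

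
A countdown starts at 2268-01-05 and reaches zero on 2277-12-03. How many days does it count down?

3620

Jan 5, 2268 → Jan 5, 2269: 366 days (Feb 29, 2268 is in that span).
Jan 5, 2269 → Jan 5, 2270: 365 days.
Jan 5, 2270 → Jan 5, 2271: 365 days.
Jan 5, 2271 → Jan 5, 2272: 365 days.
Jan 5, 2272 → Jan 5, 2273: 366 days (Feb 29, 2272 is in that span).
Jan 5, 2273 → Jan 5, 2274: 365 days.
Jan 5, 2274 → Jan 5, 2275: 365 days.
Jan 5, 2275 → Jan 5, 2276: 365 days.
Jan 5, 2276 → Jan 5, 2277: 366 days (Feb 29, 2276 is in that span).
Jan 5, 2277 → Feb 5, 2277: 31 days (January has 31).
Feb 5, 2277 → Mar 5, 2277: 28 days (February has 28).
Mar 5, 2277 → Apr 5, 2277: 31 days (March has 31).
Apr 5, 2277 → May 5, 2277: 30 days (April has 30).
May 5, 2277 → Jun 5, 2277: 31 days (May has 31).
Jun 5, 2277 → Jul 5, 2277: 30 days (June has 30).
Jul 5, 2277 → Aug 5, 2277: 31 days (July has 31).
Aug 5, 2277 → Sep 5, 2277: 31 days (August has 31).
Sep 5, 2277 → Oct 5, 2277: 30 days (September has 30).
Oct 5, 2277 → Nov 5, 2277: 31 days (October has 31).
Nov 5, 2277 → Dec 3, 2277: 28 days.
Total: 3620 days.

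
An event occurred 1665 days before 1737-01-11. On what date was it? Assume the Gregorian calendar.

June 21, 1732

−366 (one year; includes Feb 29, 1736) → Jan 11, 1736 (1299 left).
−365 (one year) → Jan 11, 1735 (934 left).
−365 (one year) → Jan 11, 1734 (569 left).
−365 (one year) → Jan 11, 1733 (204 left).
−11 → Dec 31, 1732 (end of Dec, 31 days; 193 left).
−31 → Nov 30, 1732 (end of Nov, 30 days; 162 left).
−30 → Oct 31, 1732 (end of Oct, 31 days; 132 left).
−31 → Sep 30, 1732 (end of Sep, 30 days; 101 left).
−30 → Aug 31, 1732 (end of Aug, 31 days; 71 left).
−31 → Jul 31, 1732 (end of Jul, 31 days; 40 left).
−31 → Jun 30, 1732 (end of Jun, 30 days; 9 left).
−9 → Jun 21, 1732.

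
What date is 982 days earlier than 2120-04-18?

−366 (one year; includes Feb 29, 2120) → Apr 18, 2119 (616 left).
−365 (one year) → Apr 18, 2118 (251 left).
−18 → Mar 31, 2118 (end of Mar, 31 days; 233 left).
−31 → Feb 28, 2118 (end of Feb, 28 days; 202 left).
−28 → Jan 31, 2118 (end of Jan, 31 days; 174 left).
−31 → Dec 31, 2117 (end of Dec, 31 days; 143 left).
−31 → Nov 30, 2117 (end of Nov, 30 days; 112 left).
−30 → Oct 31, 2117 (end of Oct, 31 days; 82 left).
−31 → Sep 30, 2117 (end of Sep, 30 days; 51 left).
−30 → Aug 31, 2117 (end of Aug, 31 days; 21 left).
−21 → Aug 10, 2117.

August 10, 2117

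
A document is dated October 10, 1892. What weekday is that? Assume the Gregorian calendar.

Doomsday rule: the anchor day for the 1800s is Friday. For year 92: 92÷12 = 7 r 8, and 8÷4 = 2, so 7+8+2 = 17.
Friday + 17 ≡ Monday — that's 1892's doomsday.
In October the doomsday date is Oct 10.
Oct 10 is the doomsday itself: Monday.

Monday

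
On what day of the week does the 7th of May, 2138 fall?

Doomsday rule: the anchor day for the 2100s is Sunday. For year 38: 38÷12 = 3 r 2, and 2÷4 = 0, so 3+2+0 = 5.
Sunday + 5 ≡ Friday — that's 2138's doomsday.
In May the doomsday date is May 9.
May 7 is 2 days before May 9; 2 mod 7 = 2, so Friday − 2 = Wednesday.

Wednesday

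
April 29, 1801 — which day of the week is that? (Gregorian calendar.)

Doomsday rule: the anchor day for the 1800s is Friday. For year 01: 1÷12 = 0 r 1, and 1÷4 = 0, so 0+1+0 = 1.
Friday + 1 ≡ Saturday — that's 1801's doomsday.
In April the doomsday date is Apr 4.
Apr 29 is 25 days after Apr 4; 25 mod 7 = 4, so Saturday + 4 = Wednesday.

Wednesday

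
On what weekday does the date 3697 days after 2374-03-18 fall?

Mar 18, 2374 is a Monday.
3697 mod 7 = 1, so 3697 days after a Monday is Monday + 1 = Tuesday.

Tuesday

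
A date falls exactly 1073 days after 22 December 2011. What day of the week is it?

First find the weekday of Dec 22, 2011. Doomsday rule: the anchor day for the 2000s is Tuesday. For year 11: 11÷12 = 0 r 11, and 11÷4 = 2, so 0+11+2 = 13.
Tuesday + 13 ≡ Monday — that's 2011's doomsday.
In December the doomsday date is Dec 12.
Dec 22 is 10 days after Dec 12; 10 mod 7 = 3, so Monday + 3 = Thursday.
1073 mod 7 = 2, so 1073 days after a Thursday is Thursday + 2 = Saturday.

Saturday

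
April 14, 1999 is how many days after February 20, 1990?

3340

Feb 20, 1990 → Feb 20, 1991: 365 days.
Feb 20, 1991 → Feb 20, 1992: 365 days.
Feb 20, 1992 → Feb 20, 1993: 366 days (Feb 29, 1992 is in that span).
Feb 20, 1993 → Feb 20, 1994: 365 days.
Feb 20, 1994 → Feb 20, 1995: 365 days.
Feb 20, 1995 → Feb 20, 1996: 365 days.
Feb 20, 1996 → Feb 20, 1997: 366 days (Feb 29, 1996 is in that span).
Feb 20, 1997 → Feb 20, 1998: 365 days.
Feb 20, 1998 → Feb 20, 1999: 365 days.
Feb 20, 1999 → Mar 20, 1999: 28 days (February has 28).
Mar 20, 1999 → Apr 14, 1999: 25 days.
Total: 3340 days.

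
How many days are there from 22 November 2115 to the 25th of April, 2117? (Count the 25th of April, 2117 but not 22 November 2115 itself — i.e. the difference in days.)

Nov 22, 2115 → Nov 22, 2116: 366 days (Feb 29, 2116 is in that span).
Nov 22, 2116 → Dec 22, 2116: 30 days (November has 30).
Dec 22, 2116 → Jan 22, 2117: 31 days (December has 31).
Jan 22, 2117 → Feb 22, 2117: 31 days (January has 31).
Feb 22, 2117 → Mar 22, 2117: 28 days (February has 28).
Mar 22, 2117 → Apr 22, 2117: 31 days (March has 31).
Apr 22, 2117 → Apr 25, 2117: 3 days.
Total: 520 days.

520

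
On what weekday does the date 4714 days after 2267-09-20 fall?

Monday

Sep 20, 2267 is a Friday.
4714 mod 7 = 3, so 4714 days after a Friday is Friday + 3 = Monday.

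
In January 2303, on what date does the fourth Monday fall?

January 26, 2303

January 1, 2303 is a Thursday.
The first Monday is therefore January 5 (4 days later).
The fourth Monday is 5 + 3×7 = January 26.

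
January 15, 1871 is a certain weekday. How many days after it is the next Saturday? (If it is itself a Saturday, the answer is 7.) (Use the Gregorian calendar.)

Jan 15, 1871 is a Sunday.
From Sunday to the next Saturday is 6 days.

6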